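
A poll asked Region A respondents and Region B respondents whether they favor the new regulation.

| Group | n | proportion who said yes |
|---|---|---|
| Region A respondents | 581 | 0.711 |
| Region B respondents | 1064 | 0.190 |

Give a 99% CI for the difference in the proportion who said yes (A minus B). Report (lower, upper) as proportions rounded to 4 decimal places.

Each SE is √(p̂(1−p̂)/n): √(0.7110·0.2890/581) = 0.01881 and √(0.1900·0.8100/1064) = 0.01203.
SE(p̂₁ − p̂₂) = √(SE₁² + SE₂²) = √(0.0003538161 + 0.0001447209) = 0.02233, since the two samples are independent.
At 99% confidence z* = 2.576; margin = 2.576 × 0.02233 = 0.05752.
The difference is 0.7110 − 0.1900 = 0.5210, so the interval is 0.5210 ± 0.05752 = (0.4635, 0.5785).

(0.4635, 0.5785)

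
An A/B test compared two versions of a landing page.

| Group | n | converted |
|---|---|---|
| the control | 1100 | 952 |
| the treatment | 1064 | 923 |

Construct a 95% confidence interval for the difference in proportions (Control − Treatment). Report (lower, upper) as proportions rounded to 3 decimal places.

(-0.031, 0.027)

p̂₁ = 952/1100 = 0.8655 and p̂₂ = 923/1064 = 0.8675.
SE₁ = √(p̂₁(1−p̂₁)/n₁) = √(0.8655·0.1345/1100) = 0.01029; SE₂ = √(0.8675·0.1325/1064) = 0.01039.
Independent samples: SE of the difference = √(SE₁² + SE₂²) = √(0.0001058841 + 0.0001079521) = 0.01462.
z* for 95% confidence is 1.960, so the margin of error is 1.960 × 0.01462 = 0.02866.
Point estimate p̂₁ − p̂₂ = 0.8655 − 0.8675 = -0.0020.
-0.0020 ± 0.02866 → (-0.031, 0.027).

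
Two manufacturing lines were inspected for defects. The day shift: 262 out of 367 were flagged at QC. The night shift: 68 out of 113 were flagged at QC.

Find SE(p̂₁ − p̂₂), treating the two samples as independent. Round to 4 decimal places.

Sample proportions: 262/367 = 0.7139, 68/113 = 0.6018.
Each SE is √(p̂(1−p̂)/n): √(0.7139·0.2861/367) = 0.02359 and √(0.6018·0.3982/113) = 0.04605.
SE(p̂₁ − p̂₂) = √(SE₁² + SE₂²) = √(0.0005564881 + 0.0021206025) = 0.05174, since the two samples are independent.

0.0517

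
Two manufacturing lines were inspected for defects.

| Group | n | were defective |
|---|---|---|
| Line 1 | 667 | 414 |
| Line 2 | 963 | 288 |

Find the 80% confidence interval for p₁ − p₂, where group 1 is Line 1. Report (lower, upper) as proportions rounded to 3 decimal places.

p̂₁ = 414/667 = 0.6207 and p̂₂ = 288/963 = 0.2991.
SE₁ = √(p̂₁(1−p̂₁)/n₁) = √(0.6207·0.3793/667) = 0.01879; SE₂ = √(0.2991·0.7009/963) = 0.01475.
Independent samples: SE of the difference = √(SE₁² + SE₂²) = √(0.0003530641 + 0.0002175625) = 0.02389.
z* for 80% confidence is 1.282, so the margin of error is 1.282 × 0.02389 = 0.03063.
Point estimate p̂₁ − p̂₂ = 0.6207 − 0.2991 = 0.3216.
0.3216 ± 0.03063 → (0.291, 0.352).

(0.291, 0.352)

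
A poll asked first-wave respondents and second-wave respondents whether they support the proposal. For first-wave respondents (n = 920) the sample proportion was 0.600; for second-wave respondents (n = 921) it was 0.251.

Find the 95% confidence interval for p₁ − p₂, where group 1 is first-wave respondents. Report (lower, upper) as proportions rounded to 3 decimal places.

Each SE is √(p̂(1−p̂)/n): √(0.6000·0.4000/920) = 0.01615 and √(0.2510·0.7490/921) = 0.01429.
SE(p̂₁ − p̂₂) = √(SE₁² + SE₂²) = √(0.0002608225 + 0.0002042041) = 0.02156, since the two samples are independent.
At 95% confidence z* = 1.960; margin = 1.960 × 0.02156 = 0.04226.
The difference is 0.6000 − 0.2510 = 0.3490, so the interval is 0.3490 ± 0.04226 = (0.307, 0.391).

(0.307, 0.391)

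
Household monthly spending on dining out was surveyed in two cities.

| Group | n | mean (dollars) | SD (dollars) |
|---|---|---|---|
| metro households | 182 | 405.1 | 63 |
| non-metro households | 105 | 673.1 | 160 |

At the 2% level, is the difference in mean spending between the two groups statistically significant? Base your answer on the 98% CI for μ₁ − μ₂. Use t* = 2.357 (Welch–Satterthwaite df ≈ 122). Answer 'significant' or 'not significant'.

significant

Per-group SEs: s₁/√n₁ = 63/√182 = 4.6699, s₂/√n₂ = 160/√105 = 15.6144.
Unpooled SE of the difference: √(21.80796601 + 243.80948736) = 16.2978.
Margin of error = t* · SE = 2.357 × 16.2978 = 38.4139.
x̄₁ − x̄₂ = 405.1 − 673.1 = -268.0000.
CI: -268.0000 ± 38.4139 = (-306.4139, -229.5861).
The interval (-306.4139, -229.5861) does not contain 0, so the difference is significant.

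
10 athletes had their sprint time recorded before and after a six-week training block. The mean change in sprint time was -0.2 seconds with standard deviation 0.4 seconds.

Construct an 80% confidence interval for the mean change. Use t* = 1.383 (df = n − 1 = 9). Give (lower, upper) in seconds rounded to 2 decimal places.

This is a matched-pairs design, so SE = s_d/√n = 0.4/√10 = 0.1265.
Margin = 1.383 × 0.1265 = 0.1749; the interval is -0.2 ± 0.1749 = (-0.37, -0.03).

(-0.37, -0.03)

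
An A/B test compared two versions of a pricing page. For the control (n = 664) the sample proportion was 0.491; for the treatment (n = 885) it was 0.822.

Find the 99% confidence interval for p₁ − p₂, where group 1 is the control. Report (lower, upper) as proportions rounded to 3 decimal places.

(-0.391, -0.271)

The two standard errors are √(0.4910×0.5090/664) = 0.01940 and √(0.8220×0.1780/885) = 0.01286.
Because the samples are independent, SE_diff = √(0.01940² + 0.01286²) = 0.02328.
Using z* = 2.576 for 99%, ME = 2.576 × 0.02328 = 0.05997.
p̂₁ − p̂₂ = -0.3310; interval -0.3310 ± 0.05997 gives (-0.391, -0.271).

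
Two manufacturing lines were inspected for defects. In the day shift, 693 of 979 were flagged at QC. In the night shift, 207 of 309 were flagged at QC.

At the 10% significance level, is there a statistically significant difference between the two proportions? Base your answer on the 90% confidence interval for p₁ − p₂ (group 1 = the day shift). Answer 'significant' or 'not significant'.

not significant

Sample proportions: 693/979 = 0.7079, 207/309 = 0.6699.
Each SE is √(p̂(1−p̂)/n): √(0.7079·0.2921/979) = 0.01453 and √(0.6699·0.3301/309) = 0.02675.
SE(p̂₁ − p̂₂) = √(SE₁² + SE₂²) = √(0.0002111209 + 0.0007155625) = 0.03044, since the two samples are independent.
At 90% confidence z* = 1.645; margin = 1.645 × 0.03044 = 0.05007.
The difference is 0.7079 − 0.6699 = 0.0380, so the interval is 0.0380 ± 0.05007 = (-0.01207, 0.08807).
The interval (-0.01207, 0.08807) contains 0, so the difference is not significant.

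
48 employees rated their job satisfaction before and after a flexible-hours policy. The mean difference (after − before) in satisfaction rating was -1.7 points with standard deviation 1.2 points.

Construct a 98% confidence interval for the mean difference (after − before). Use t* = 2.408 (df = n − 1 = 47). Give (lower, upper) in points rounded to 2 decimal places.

(-2.12, -1.28)

This is a matched-pairs design, so SE = s_d/√n = 1.2/√48 = 0.1732.
Margin = 2.408 × 0.1732 = 0.4171; the interval is -1.7 ± 0.4171 = (-2.12, -1.28).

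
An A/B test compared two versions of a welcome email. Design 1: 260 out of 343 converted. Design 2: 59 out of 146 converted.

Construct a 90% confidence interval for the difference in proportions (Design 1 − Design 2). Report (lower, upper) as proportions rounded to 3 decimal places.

Sample proportions: 260/343 = 0.7580, 59/146 = 0.4041.
Each SE is √(p̂(1−p̂)/n): √(0.7580·0.2420/343) = 0.02313 and √(0.4041·0.5959/146) = 0.04061.
SE(p̂₁ − p̂₂) = √(SE₁² + SE₂²) = √(0.0005349969 + 0.0016491721) = 0.04674, since the two samples are independent.
At 90% confidence z* = 1.645; margin = 1.645 × 0.04674 = 0.07689.
The difference is 0.7580 − 0.4041 = 0.3539, so the interval is 0.3539 ± 0.07689 = (0.277, 0.431).

(0.277, 0.431)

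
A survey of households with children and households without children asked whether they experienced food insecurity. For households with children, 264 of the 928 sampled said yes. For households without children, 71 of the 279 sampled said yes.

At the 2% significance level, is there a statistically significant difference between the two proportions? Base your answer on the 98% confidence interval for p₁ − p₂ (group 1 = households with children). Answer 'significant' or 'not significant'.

Sample proportions: 264/928 = 0.2845, 71/279 = 0.2545.
Each SE is √(p̂(1−p̂)/n): √(0.2845·0.7155/928) = 0.01481 and √(0.2545·0.7455/279) = 0.02608.
SE(p̂₁ − p̂₂) = √(SE₁² + SE₂²) = √(0.0002193361 + 0.0006801664) = 0.02999, since the two samples are independent.
At 98% confidence z* = 2.326; margin = 2.326 × 0.02999 = 0.06976.
The difference is 0.2845 − 0.2545 = 0.0300, so the interval is 0.0300 ± 0.06976 = (-0.03976, 0.09976).
The interval (-0.03976, 0.09976) contains 0, so the difference is not significant.

not significant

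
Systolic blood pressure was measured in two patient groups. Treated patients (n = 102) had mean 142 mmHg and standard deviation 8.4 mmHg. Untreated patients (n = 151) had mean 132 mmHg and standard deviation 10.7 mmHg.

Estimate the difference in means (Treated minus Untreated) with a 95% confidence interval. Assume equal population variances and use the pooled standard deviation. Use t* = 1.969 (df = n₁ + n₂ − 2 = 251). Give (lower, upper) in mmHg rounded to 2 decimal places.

(7.52, 12.48)

s_p = √[((n₁−1)s₁² + (n₂−1)s₂²)/(n₁+n₂−2)] = √[(101·8.4² + 150·10.7²)/251] = 9.8394.
SE = 9.8394·√(1/102 + 1/151) = 1.2611.
With t* = 1.969, margin = 1.969 × 1.2611 = 2.4831.
x̄₁ − x̄₂ = 142 − 132 = 10.0000; interval 10.0000 ± 2.4831 = (7.52, 12.48).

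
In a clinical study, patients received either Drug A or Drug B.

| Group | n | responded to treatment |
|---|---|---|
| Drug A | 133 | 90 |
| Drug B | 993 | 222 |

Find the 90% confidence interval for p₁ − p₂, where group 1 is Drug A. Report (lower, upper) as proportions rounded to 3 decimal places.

Sample proportions: 90/133 = 0.6767, 222/993 = 0.2236.
Each SE is √(p̂(1−p̂)/n): √(0.6767·0.3233/133) = 0.04056 and √(0.2236·0.7764/993) = 0.01322.
SE(p̂₁ − p̂₂) = √(SE₁² + SE₂²) = √(0.0016451136 + 0.0001747684) = 0.04266, since the two samples are independent.
At 90% confidence z* = 1.645; margin = 1.645 × 0.04266 = 0.07018.
The difference is 0.6767 − 0.2236 = 0.4531, so the interval is 0.4531 ± 0.07018 = (0.383, 0.523).

(0.383, 0.523)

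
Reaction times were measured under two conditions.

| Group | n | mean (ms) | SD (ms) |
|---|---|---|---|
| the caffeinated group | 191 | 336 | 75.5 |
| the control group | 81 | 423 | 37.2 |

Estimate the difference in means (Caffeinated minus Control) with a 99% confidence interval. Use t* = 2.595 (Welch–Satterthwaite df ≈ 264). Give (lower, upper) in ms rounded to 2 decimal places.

(-104.78, -69.22)

SE₁ = s₁/√n₁ = 75.5/√191 = 5.4630; SE₂ = 37.2/√81 = 4.1333.
Independent samples, unequal variances: SE_diff = √(SE₁² + SE₂²) = √(29.844369 + 17.08416889) = 6.8504.
t* = 2.595, so margin of error = 2.595 × 6.8504 = 17.7768.
Difference in means = 336 − 423 = -87.0000.
-87.0000 ± 17.7768 → (-104.78, -69.22).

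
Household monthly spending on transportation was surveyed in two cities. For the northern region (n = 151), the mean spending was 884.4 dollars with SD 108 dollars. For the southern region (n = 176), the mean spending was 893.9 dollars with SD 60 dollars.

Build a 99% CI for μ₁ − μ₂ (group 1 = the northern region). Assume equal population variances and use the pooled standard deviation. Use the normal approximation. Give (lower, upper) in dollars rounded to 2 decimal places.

(-33.95, 14.95)

s_p = √[((n₁−1)s₁² + (n₂−1)s₂²)/(n₁+n₂−2)] = √[(150·108² + 175·60²)/325] = 85.5678.
SE = 85.5678·√(1/151 + 1/176) = 9.4916.
With z* = 2.576, margin = 2.576 × 9.4916 = 24.4504.
x̄₁ − x̄₂ = 884.4 − 893.9 = -9.5000; interval -9.5000 ± 24.4504 = (-33.95, 14.95).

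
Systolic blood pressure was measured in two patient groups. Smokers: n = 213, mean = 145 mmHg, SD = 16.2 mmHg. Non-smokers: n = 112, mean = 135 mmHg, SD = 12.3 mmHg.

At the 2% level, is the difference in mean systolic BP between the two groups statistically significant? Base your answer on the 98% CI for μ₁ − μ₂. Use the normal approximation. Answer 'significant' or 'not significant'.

significant

Standard errors of each mean: 16.2/√213 = 1.1100 and 12.3/√112 = 1.1622.
SE(x̄₁ − x̄₂) = √(1.1100² + 1.1622²) = 1.6071 for independent samples with unequal variances.
With z* = 2.326, the margin is 2.326 × 1.6071 = 3.7381.
x̄₁ − x̄₂ = 145 − 135 = 10.0000; the interval is 10.0000 ± 3.7381 = (6.2619, 13.7381).
The interval (6.2619, 13.7381) does not contain 0, so the difference is significant.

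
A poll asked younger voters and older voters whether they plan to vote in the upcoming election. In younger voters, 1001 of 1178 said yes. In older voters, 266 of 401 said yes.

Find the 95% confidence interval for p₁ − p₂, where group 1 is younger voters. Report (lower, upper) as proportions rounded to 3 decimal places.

(0.136, 0.237)

Sample proportions: 1001/1178 = 0.8497, 266/401 = 0.6633.
Each SE is √(p̂(1−p̂)/n): √(0.8497·0.1503/1178) = 0.01041 and √(0.6633·0.3367/401) = 0.02360.
SE(p̂₁ − p̂₂) = √(SE₁² + SE₂²) = √(0.0001083681 + 0.00055696) = 0.02579, since the two samples are independent.
At 95% confidence z* = 1.960; margin = 1.960 × 0.02579 = 0.05055.
The difference is 0.8497 − 0.6633 = 0.1864, so the interval is 0.1864 ± 0.05055 = (0.136, 0.237).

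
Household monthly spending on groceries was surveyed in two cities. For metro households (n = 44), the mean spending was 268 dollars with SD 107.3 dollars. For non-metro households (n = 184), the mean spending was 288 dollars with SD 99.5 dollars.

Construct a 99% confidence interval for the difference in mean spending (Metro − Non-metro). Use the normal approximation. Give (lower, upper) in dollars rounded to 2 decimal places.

Per-group SEs: s₁/√n₁ = 107.3/√44 = 16.1761, s₂/√n₂ = 99.5/√184 = 7.3352.
Unpooled SE of the difference: √(261.66621121 + 53.80515904) = 17.7615.
Margin of error = z* · SE = 2.576 × 17.7615 = 45.7536.
x̄₁ − x̄₂ = 268 − 288 = -20.0000.
CI: -20.0000 ± 45.7536 = (-65.75, 25.75).

(-65.75, 25.75)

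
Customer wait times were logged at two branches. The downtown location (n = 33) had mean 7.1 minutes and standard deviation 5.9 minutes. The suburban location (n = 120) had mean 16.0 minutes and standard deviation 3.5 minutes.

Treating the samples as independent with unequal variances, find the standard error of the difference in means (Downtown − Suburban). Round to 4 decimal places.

Per-group SEs: s₁/√n₁ = 5.9/√33 = 1.0271, s₂/√n₂ = 3.5/√120 = 0.3195.
Unpooled SE of the difference: √(1.05493441 + 0.10208025) = 1.0756.

1.0756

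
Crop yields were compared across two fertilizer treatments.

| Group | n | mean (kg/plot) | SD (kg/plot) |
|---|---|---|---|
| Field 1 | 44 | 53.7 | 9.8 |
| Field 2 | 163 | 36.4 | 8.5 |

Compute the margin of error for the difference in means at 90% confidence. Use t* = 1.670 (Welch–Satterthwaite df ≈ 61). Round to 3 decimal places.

Standard errors of each mean: 9.8/√44 = 1.4774 and 8.5/√163 = 0.6658.
SE(x̄₁ − x̄₂) = √(1.4774² + 0.6658²) = 1.6205 for independent samples with unequal variances.
With t* = 1.670, the margin is 1.670 × 1.6205 = 2.7062.

2.706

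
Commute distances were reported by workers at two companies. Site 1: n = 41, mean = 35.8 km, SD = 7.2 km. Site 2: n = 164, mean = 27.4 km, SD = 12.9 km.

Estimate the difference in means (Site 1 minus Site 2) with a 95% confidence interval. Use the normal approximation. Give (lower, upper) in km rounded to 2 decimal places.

Standard errors of each mean: 7.2/√41 = 1.1245 and 12.9/√164 = 1.0073.
SE(x̄₁ − x̄₂) = √(1.1245² + 1.0073²) = 1.5097 for independent samples with unequal variances.
With z* = 1.960, the margin is 1.960 × 1.5097 = 2.9590.
x̄₁ − x̄₂ = 35.8 − 27.4 = 8.4000; the interval is 8.4000 ± 2.9590 = (5.44, 11.36).

(5.44, 11.36)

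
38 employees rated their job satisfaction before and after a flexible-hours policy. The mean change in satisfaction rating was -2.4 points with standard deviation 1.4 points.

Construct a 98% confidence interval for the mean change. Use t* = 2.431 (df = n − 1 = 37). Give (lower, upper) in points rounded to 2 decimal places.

This is a matched-pairs design, so SE = s_d/√n = 1.4/√38 = 0.2271.
Margin = 2.431 × 0.2271 = 0.5521; the interval is -2.4 ± 0.5521 = (-2.95, -1.85).

(-2.95, -1.85)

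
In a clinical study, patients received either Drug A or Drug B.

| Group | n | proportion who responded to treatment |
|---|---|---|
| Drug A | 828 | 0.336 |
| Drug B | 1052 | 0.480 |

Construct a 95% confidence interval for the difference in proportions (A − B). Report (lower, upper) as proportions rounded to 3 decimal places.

(-0.188, -0.100)

SE₁ = √(p̂₁(1−p̂₁)/n₁) = √(0.3360·0.6640/828) = 0.01641; SE₂ = √(0.4800·0.5200/1052) = 0.01540.
Independent samples: SE of the difference = √(SE₁² + SE₂²) = √(0.0002692881 + 0.00023716) = 0.02250.
z* for 95% confidence is 1.960, so the margin of error is 1.960 × 0.02250 = 0.04410.
Point estimate p̂₁ − p̂₂ = 0.3360 − 0.4800 = -0.1440.
-0.1440 ± 0.04410 → (-0.188, -0.100).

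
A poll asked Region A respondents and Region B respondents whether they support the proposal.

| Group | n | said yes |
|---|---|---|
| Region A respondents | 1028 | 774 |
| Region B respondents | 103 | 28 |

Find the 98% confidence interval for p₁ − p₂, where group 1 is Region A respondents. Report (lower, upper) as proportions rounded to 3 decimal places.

First, p̂₁ = 774/1028 = 0.7529; p̂₂ = 28/103 = 0.2718.
The two standard errors are √(0.7529×0.2471/1028) = 0.01345 and √(0.2718×0.7282/103) = 0.04384.
Because the samples are independent, SE_diff = √(0.01345² + 0.04384²) = 0.04586.
Using z* = 2.326 for 98%, ME = 2.326 × 0.04586 = 0.10667.
p̂₁ − p̂₂ = 0.4811; interval 0.4811 ± 0.10667 gives (0.374, 0.588).

(0.374, 0.588)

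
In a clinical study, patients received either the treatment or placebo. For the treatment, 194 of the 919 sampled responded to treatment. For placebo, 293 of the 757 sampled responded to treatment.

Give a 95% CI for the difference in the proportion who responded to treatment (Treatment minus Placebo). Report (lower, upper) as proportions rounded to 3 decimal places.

p̂₁ = 194/919 = 0.2111 and p̂₂ = 293/757 = 0.3871.
SE₁ = √(p̂₁(1−p̂₁)/n₁) = √(0.2111·0.7889/919) = 0.01346; SE₂ = √(0.3871·0.6129/757) = 0.01770.
Independent samples: SE of the difference = √(SE₁² + SE₂²) = √(0.0001811716 + 0.00031329) = 0.02224.
z* for 95% confidence is 1.960, so the margin of error is 1.960 × 0.02224 = 0.04359.
Point estimate p̂₁ − p̂₂ = 0.2111 − 0.3871 = -0.1760.
-0.1760 ± 0.04359 → (-0.220, -0.132).

(-0.220, -0.132)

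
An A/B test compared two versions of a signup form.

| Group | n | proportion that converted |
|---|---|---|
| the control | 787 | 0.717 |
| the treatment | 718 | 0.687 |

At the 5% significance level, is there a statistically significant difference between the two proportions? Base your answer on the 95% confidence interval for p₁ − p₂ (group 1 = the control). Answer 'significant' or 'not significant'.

not significant

Each SE is √(p̂(1−p̂)/n): √(0.7170·0.2830/787) = 0.01606 and √(0.6870·0.3130/718) = 0.01731.
SE(p̂₁ − p̂₂) = √(SE₁² + SE₂²) = √(0.0002579236 + 0.0002996361) = 0.02361, since the two samples are independent.
At 95% confidence z* = 1.960; margin = 1.960 × 0.02361 = 0.04628.
The difference is 0.7170 − 0.6870 = 0.0300, so the interval is 0.0300 ± 0.04628 = (-0.01628, 0.07628).
The interval (-0.01628, 0.07628) contains 0, so the difference is not significant.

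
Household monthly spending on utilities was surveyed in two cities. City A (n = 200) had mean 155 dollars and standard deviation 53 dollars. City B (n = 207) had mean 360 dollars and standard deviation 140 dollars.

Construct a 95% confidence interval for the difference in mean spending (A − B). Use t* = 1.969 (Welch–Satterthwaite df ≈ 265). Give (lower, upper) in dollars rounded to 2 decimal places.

(-225.53, -184.47)

SE₁ = s₁/√n₁ = 53/√200 = 3.7477; SE₂ = 140/√207 = 9.7307.
Independent samples, unequal variances: SE_diff = √(SE₁² + SE₂²) = √(14.04525529 + 94.68652249) = 10.4275.
t* = 1.969, so margin of error = 1.969 × 10.4275 = 20.5317.
Difference in means = 155 − 360 = -205.0000.
-205.0000 ± 20.5317 → (-225.53, -184.47).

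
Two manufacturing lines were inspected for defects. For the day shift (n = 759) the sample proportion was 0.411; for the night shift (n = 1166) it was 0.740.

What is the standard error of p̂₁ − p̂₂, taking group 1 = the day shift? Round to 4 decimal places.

Each SE is √(p̂(1−p̂)/n): √(0.4110·0.5890/759) = 0.01786 and √(0.7400·0.2600/1166) = 0.01285.
SE(p̂₁ − p̂₂) = √(SE₁² + SE₂²) = √(0.0003189796 + 0.0001651225) = 0.02200, since the two samples are independent.

0.0220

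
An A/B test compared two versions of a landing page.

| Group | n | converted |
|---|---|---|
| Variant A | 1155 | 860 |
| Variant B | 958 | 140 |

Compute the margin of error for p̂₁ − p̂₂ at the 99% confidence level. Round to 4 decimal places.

0.0442

Sample proportions: 860/1155 = 0.7446, 140/958 = 0.1461.
Each SE is √(p̂(1−p̂)/n): √(0.7446·0.2554/1155) = 0.01283 and √(0.1461·0.8539/958) = 0.01141.
SE(p̂₁ − p̂₂) = √(SE₁² + SE₂²) = √(0.0001646089 + 0.0001301881) = 0.01717, since the two samples are independent.
At 99% confidence z* = 2.576; margin = 2.576 × 0.01717 = 0.04423.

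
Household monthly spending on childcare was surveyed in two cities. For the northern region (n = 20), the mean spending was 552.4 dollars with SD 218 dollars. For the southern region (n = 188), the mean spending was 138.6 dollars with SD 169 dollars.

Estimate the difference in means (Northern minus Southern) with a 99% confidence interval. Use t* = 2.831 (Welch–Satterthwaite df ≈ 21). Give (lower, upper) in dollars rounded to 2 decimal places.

(271.46, 556.14)

Standard errors of each mean: 218/√20 = 48.7463 and 169/√188 = 12.3256.
SE(x̄₁ − x̄₂) = √(48.7463² + 12.3256²) = 50.2804 for independent samples with unequal variances.
With t* = 2.831, the margin is 2.831 × 50.2804 = 142.3438.
x̄₁ − x̄₂ = 552.4 − 138.6 = 413.8000; the interval is 413.8000 ± 142.3438 = (271.46, 556.14).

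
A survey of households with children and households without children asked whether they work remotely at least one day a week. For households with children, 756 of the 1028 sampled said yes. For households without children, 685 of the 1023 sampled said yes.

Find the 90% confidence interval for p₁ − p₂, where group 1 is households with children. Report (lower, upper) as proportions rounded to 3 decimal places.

(0.033, 0.099)

First, p̂₁ = 756/1028 = 0.7354; p̂₂ = 685/1023 = 0.6696.
The two standard errors are √(0.7354×0.2646/1028) = 0.01376 and √(0.6696×0.3304/1023) = 0.01471.
Because the samples are independent, SE_diff = √(0.01376² + 0.01471²) = 0.02014.
Using z* = 1.645 for 90%, ME = 1.645 × 0.02014 = 0.03313.
p̂₁ − p̂₂ = 0.0658; interval 0.0658 ± 0.03313 gives (0.033, 0.099).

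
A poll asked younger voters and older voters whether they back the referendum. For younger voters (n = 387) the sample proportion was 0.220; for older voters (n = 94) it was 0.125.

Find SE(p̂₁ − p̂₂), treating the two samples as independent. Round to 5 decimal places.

Each SE is √(p̂(1−p̂)/n): √(0.2200·0.7800/387) = 0.02106 and √(0.1250·0.8750/94) = 0.03411.
SE(p̂₁ − p̂₂) = √(SE₁² + SE₂²) = √(0.0004435236 + 0.0011634921) = 0.04009, since the two samples are independent.

0.04009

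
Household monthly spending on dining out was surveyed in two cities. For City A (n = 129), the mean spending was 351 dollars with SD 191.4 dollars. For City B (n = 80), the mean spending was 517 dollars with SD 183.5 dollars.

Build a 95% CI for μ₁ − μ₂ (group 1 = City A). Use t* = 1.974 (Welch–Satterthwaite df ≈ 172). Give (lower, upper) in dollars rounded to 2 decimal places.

Standard errors of each mean: 191.4/√129 = 16.8518 and 183.5/√80 = 20.5159.
SE(x̄₁ − x̄₂) = √(16.8518² + 20.5159²) = 26.5497 for independent samples with unequal variances.
With t* = 1.974, the margin is 1.974 × 26.5497 = 52.4091.
x̄₁ − x̄₂ = 351 − 517 = -166.0000; the interval is -166.0000 ± 52.4091 = (-218.41, -113.59).

(-218.41, -113.59)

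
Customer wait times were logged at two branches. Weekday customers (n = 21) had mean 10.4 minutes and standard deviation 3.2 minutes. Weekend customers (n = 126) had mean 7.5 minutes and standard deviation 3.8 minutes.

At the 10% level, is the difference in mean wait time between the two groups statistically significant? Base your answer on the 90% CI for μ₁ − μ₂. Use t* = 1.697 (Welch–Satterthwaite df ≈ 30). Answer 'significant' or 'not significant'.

significant

Per-group SEs: s₁/√n₁ = 3.2/√21 = 0.6983, s₂/√n₂ = 3.8/√126 = 0.3385.
Unpooled SE of the difference: √(0.48762289 + 0.11458225) = 0.7760.
Margin of error = t* · SE = 1.697 × 0.7760 = 1.3169.
x̄₁ − x̄₂ = 10.4 − 7.5 = 2.9000.
CI: 2.9000 ± 1.3169 = (1.5831, 4.2169).
The interval (1.5831, 4.2169) does not contain 0, so the difference is significant.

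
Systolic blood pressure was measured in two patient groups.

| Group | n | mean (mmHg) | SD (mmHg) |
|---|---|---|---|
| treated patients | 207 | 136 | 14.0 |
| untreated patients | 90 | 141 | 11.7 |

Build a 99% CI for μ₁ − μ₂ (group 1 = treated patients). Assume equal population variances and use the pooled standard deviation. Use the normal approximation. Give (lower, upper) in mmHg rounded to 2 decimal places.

(-9.34, -0.66)

s_p = √[((n₁−1)s₁² + (n₂−1)s₂²)/(n₁+n₂−2)] = √[(206·14.0² + 89·11.7²)/295] = 13.3479.
SE = 13.3479·√(1/207 + 1/90) = 1.6853.
With z* = 2.576, margin = 2.576 × 1.6853 = 4.3413.
x̄₁ − x̄₂ = 136 − 141 = -5.0000; interval -5.0000 ± 4.3413 = (-9.34, -0.66).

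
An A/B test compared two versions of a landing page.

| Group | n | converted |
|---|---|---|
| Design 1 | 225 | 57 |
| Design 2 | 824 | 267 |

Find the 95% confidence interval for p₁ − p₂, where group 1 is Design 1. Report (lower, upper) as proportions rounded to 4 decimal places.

Sample proportions: 57/225 = 0.2533, 267/824 = 0.3240.
Each SE is √(p̂(1−p̂)/n): √(0.2533·0.7467/225) = 0.02899 and √(0.3240·0.6760/824) = 0.01630.
SE(p̂₁ − p̂₂) = √(SE₁² + SE₂²) = √(0.0008404201 + 0.00026569) = 0.03326, since the two samples are independent.
At 95% confidence z* = 1.960; margin = 1.960 × 0.03326 = 0.06519.
The difference is 0.2533 − 0.3240 = -0.0707, so the interval is -0.0707 ± 0.06519 = (-0.1359, -0.0055).

(-0.1359, -0.0055)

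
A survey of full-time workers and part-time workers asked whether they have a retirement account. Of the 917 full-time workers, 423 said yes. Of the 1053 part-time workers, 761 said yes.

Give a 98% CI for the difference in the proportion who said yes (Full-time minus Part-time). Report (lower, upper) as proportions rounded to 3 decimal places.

Sample proportions: 423/917 = 0.4613, 761/1053 = 0.7227.
Each SE is √(p̂(1−p̂)/n): √(0.4613·0.5387/917) = 0.01646 and √(0.7227·0.2773/1053) = 0.01380.
SE(p̂₁ − p̂₂) = √(SE₁² + SE₂²) = √(0.0002709316 + 0.00019044) = 0.02148, since the two samples are independent.
At 98% confidence z* = 2.326; margin = 2.326 × 0.02148 = 0.04996.
The difference is 0.4613 − 0.7227 = -0.2614, so the interval is -0.2614 ± 0.04996 = (-0.311, -0.211).

(-0.311, -0.211)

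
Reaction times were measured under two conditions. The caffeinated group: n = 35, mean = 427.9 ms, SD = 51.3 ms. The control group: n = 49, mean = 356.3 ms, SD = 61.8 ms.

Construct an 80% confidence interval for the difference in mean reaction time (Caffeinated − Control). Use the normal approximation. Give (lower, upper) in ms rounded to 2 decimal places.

Standard errors of each mean: 51.3/√35 = 8.6713 and 61.8/√49 = 8.8286.
SE(x̄₁ − x̄₂) = √(8.6713² + 8.8286²) = 12.3748 for independent samples with unequal variances.
With z* = 1.282, the margin is 1.282 × 12.3748 = 15.8645.
x̄₁ − x̄₂ = 427.9 − 356.3 = 71.6000; the interval is 71.6000 ± 15.8645 = (55.74, 87.46).

(55.74, 87.46)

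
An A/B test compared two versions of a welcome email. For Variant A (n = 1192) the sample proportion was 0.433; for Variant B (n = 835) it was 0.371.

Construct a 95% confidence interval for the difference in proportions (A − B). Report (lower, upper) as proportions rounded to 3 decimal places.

(0.019, 0.105)

SE₁ = √(p̂₁(1−p̂₁)/n₁) = √(0.4330·0.5670/1192) = 0.01435; SE₂ = √(0.3710·0.6290/835) = 0.01672.
Independent samples: SE of the difference = √(SE₁² + SE₂²) = √(0.0002059225 + 0.0002795584) = 0.02203.
z* for 95% confidence is 1.960, so the margin of error is 1.960 × 0.02203 = 0.04318.
Point estimate p̂₁ − p̂₂ = 0.4330 − 0.3710 = 0.0620.
0.0620 ± 0.04318 → (0.019, 0.105).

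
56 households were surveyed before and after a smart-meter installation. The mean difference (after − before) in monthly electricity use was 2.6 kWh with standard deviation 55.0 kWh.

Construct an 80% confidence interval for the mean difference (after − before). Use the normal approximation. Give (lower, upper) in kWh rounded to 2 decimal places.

(-6.82, 12.02)

This is a matched-pairs design, so SE = s_d/√n = 55.0/√56 = 7.3497.
Margin = 1.282 × 7.3497 = 9.4223; the interval is 2.6 ± 9.4223 = (-6.82, 12.02).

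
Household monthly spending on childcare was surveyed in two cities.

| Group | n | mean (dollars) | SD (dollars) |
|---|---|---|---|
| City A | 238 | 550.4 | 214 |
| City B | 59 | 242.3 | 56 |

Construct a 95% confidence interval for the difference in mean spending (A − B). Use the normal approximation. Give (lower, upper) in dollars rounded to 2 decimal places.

Standard errors of each mean: 214/√238 = 13.8716 and 56/√59 = 7.2906.
SE(x̄₁ − x̄₂) = √(13.8716² + 7.2906²) = 15.6708 for independent samples with unequal variances.
With z* = 1.960, the margin is 1.960 × 15.6708 = 30.7148.
x̄₁ − x̄₂ = 550.4 − 242.3 = 308.1000; the interval is 308.1000 ± 30.7148 = (277.39, 338.81).

(277.39, 338.81)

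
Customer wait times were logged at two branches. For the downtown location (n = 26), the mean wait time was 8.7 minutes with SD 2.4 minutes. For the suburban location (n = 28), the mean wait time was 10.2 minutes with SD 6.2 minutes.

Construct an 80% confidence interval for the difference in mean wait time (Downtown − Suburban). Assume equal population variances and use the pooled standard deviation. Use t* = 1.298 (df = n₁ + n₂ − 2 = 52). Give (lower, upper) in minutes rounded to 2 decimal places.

(-3.19, 0.19)

s_p = √[((n₁−1)s₁² + (n₂−1)s₂²)/(n₁+n₂−2)] = √[(25·2.4² + 27·6.2²)/52] = 4.7674.
SE = 4.7674·√(1/26 + 1/28) = 1.2984.
With t* = 1.298, margin = 1.298 × 1.2984 = 1.6853.
x̄₁ − x̄₂ = 8.7 − 10.2 = -1.5000; interval -1.5000 ± 1.6853 = (-3.19, 0.19).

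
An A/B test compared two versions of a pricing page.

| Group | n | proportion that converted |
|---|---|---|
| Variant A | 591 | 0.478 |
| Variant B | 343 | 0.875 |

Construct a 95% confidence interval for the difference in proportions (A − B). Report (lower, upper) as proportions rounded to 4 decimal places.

Each SE is √(p̂(1−p̂)/n): √(0.4780·0.5220/591) = 0.02055 and √(0.8750·0.1250/343) = 0.01786.
SE(p̂₁ − p̂₂) = √(SE₁² + SE₂²) = √(0.0004223025 + 0.0003189796) = 0.02723, since the two samples are independent.
At 95% confidence z* = 1.960; margin = 1.960 × 0.02723 = 0.05337.
The difference is 0.4780 − 0.8750 = -0.3970, so the interval is -0.3970 ± 0.05337 = (-0.4504, -0.3436).

(-0.4504, -0.3436)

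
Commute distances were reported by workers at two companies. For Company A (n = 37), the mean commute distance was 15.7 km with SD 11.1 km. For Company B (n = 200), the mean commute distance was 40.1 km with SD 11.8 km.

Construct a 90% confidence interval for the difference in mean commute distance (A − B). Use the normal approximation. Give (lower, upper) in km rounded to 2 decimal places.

(-27.70, -21.10)

Standard errors of each mean: 11.1/√37 = 1.8248 and 11.8/√200 = 0.8344.
SE(x̄₁ − x̄₂) = √(1.8248² + 0.8344²) = 2.0065 for independent samples with unequal variances.
With z* = 1.645, the margin is 1.645 × 2.0065 = 3.3007.
x̄₁ − x̄₂ = 15.7 − 40.1 = -24.4000; the interval is -24.4000 ± 3.3007 = (-27.70, -21.10).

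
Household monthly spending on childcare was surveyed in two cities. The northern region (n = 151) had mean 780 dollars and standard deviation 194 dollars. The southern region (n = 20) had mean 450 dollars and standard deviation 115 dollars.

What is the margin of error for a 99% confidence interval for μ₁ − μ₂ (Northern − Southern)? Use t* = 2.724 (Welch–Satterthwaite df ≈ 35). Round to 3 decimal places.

82.195

SE₁ = s₁/√n₁ = 194/√151 = 15.7875; SE₂ = 115/√20 = 25.7148.
Independent samples, unequal variances: SE_diff = √(SE₁² + SE₂²) = √(249.24515625 + 661.25093904) = 30.1744.
t* = 2.724, so margin of error = 2.724 × 30.1744 = 82.1951.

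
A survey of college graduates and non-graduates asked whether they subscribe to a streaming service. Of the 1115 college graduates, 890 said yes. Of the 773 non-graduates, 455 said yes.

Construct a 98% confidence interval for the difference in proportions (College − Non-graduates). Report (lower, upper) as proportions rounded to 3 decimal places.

p̂₁ = 890/1115 = 0.7982 and p̂₂ = 455/773 = 0.5886.
SE₁ = √(p̂₁(1−p̂₁)/n₁) = √(0.7982·0.2018/1115) = 0.01202; SE₂ = √(0.5886·0.4114/773) = 0.01770.
Independent samples: SE of the difference = √(SE₁² + SE₂²) = √(0.0001444804 + 0.00031329) = 0.02140.
z* for 98% confidence is 2.326, so the margin of error is 2.326 × 0.02140 = 0.04978.
Point estimate p̂₁ − p̂₂ = 0.7982 − 0.5886 = 0.2096.
0.2096 ± 0.04978 → (0.160, 0.259).

(0.160, 0.259)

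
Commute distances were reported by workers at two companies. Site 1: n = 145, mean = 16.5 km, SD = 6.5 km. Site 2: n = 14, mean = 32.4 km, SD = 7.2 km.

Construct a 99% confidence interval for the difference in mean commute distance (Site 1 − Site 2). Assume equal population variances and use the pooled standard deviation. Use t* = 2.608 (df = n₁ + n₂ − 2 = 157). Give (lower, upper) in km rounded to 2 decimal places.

(-20.69, -11.11)

Pooled variance s_p² = [144·6.5² + 13·7.2²] / (145+14−2) = 43.0441, so s_p = 6.5608.
SE_diff = s_p·√(1/n₁ + 1/n₂) = 6.5608·√(1/145 + 1/14) = 1.8361.
t* = 2.608; margin = 2.608 × 1.8361 = 4.7885.
Difference = 16.5 − 32.4 = -15.9000.
-15.9000 ± 4.7885 → (-20.69, -11.11).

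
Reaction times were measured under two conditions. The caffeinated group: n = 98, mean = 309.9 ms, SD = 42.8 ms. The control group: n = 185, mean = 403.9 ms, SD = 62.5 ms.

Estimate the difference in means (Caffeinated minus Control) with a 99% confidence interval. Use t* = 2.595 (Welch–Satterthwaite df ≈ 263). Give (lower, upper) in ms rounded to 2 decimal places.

Standard errors of each mean: 42.8/√98 = 4.3235 and 62.5/√185 = 4.5951.
SE(x̄₁ − x̄₂) = √(4.3235² + 4.5951²) = 6.3093 for independent samples with unequal variances.
With t* = 2.595, the margin is 2.595 × 6.3093 = 16.3726.
x̄₁ − x̄₂ = 309.9 − 403.9 = -94.0000; the interval is -94.0000 ± 16.3726 = (-110.37, -77.63).

(-110.37, -77.63)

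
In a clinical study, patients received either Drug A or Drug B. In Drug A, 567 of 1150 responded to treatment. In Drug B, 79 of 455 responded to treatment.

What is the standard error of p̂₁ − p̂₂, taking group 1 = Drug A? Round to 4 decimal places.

0.0231

Sample proportions: 567/1150 = 0.4930, 79/455 = 0.1736.
Each SE is √(p̂(1−p̂)/n): √(0.4930·0.5070/1150) = 0.01474 and √(0.1736·0.8264/455) = 0.01776.
SE(p̂₁ − p̂₂) = √(SE₁² + SE₂²) = √(0.0002172676 + 0.0003154176) = 0.02308, since the two samples are independent.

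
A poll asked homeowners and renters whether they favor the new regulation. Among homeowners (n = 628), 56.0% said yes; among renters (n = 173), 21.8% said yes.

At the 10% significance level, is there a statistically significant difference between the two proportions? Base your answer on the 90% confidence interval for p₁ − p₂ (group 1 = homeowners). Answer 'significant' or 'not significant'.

Each SE is √(p̂(1−p̂)/n): √(0.5600·0.4400/628) = 0.01981 and √(0.2180·0.7820/173) = 0.03139.
SE(p̂₁ − p̂₂) = √(SE₁² + SE₂²) = √(0.0003924361 + 0.0009853321) = 0.03712, since the two samples are independent.
At 90% confidence z* = 1.645; margin = 1.645 × 0.03712 = 0.06106.
The difference is 0.5600 − 0.2180 = 0.3420, so the interval is 0.3420 ± 0.06106 = (0.28094, 0.40306).
The interval (0.28094, 0.40306) does not contain 0, so the difference is significant.

significant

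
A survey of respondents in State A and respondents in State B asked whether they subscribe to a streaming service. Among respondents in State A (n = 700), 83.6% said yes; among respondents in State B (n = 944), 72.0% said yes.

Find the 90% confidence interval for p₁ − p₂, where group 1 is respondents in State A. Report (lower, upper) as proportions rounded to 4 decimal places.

Each SE is √(p̂(1−p̂)/n): √(0.8360·0.1640/700) = 0.01400 and √(0.7200·0.2800/944) = 0.01461.
SE(p̂₁ − p̂₂) = √(SE₁² + SE₂²) = √(0.000196 + 0.0002134521) = 0.02023, since the two samples are independent.
At 90% confidence z* = 1.645; margin = 1.645 × 0.02023 = 0.03328.
The difference is 0.8360 − 0.7200 = 0.1160, so the interval is 0.1160 ± 0.03328 = (0.0827, 0.1493).

(0.0827, 0.1493)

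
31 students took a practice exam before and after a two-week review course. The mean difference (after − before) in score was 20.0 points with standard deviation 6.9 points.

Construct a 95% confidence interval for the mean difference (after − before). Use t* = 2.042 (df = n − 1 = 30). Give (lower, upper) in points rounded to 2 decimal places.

(17.47, 22.53)

This is a matched-pairs design, so SE = s_d/√n = 6.9/√31 = 1.2393.
Margin = 2.042 × 1.2393 = 2.5307; the interval is 20.0 ± 2.5307 = (17.47, 22.53).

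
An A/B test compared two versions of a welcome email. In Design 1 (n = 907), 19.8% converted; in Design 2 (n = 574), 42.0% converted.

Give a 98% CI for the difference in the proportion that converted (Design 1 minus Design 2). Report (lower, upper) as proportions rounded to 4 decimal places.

(-0.2789, -0.1651)

Each SE is √(p̂(1−p̂)/n): √(0.1980·0.8020/907) = 0.01323 and √(0.4200·0.5800/574) = 0.02060.
SE(p̂₁ − p̂₂) = √(SE₁² + SE₂²) = √(0.0001750329 + 0.00042436) = 0.02448, since the two samples are independent.
At 98% confidence z* = 2.326; margin = 2.326 × 0.02448 = 0.05694.
The difference is 0.1980 − 0.4200 = -0.2220, so the interval is -0.2220 ± 0.05694 = (-0.2789, -0.1651).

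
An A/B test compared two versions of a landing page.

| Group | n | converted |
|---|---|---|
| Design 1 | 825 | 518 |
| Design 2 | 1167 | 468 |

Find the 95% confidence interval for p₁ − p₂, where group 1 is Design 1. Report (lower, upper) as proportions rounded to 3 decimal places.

p̂₁ = 518/825 = 0.6279 and p̂₂ = 468/1167 = 0.4010.
SE₁ = √(p̂₁(1−p̂₁)/n₁) = √(0.6279·0.3721/825) = 0.01683; SE₂ = √(0.4010·0.5990/1167) = 0.01435.
Independent samples: SE of the difference = √(SE₁² + SE₂²) = √(0.0002832489 + 0.0002059225) = 0.02212.
z* for 95% confidence is 1.960, so the margin of error is 1.960 × 0.02212 = 0.04336.
Point estimate p̂₁ − p̂₂ = 0.6279 − 0.4010 = 0.2269.
0.2269 ± 0.04336 → (0.184, 0.270).

(0.184, 0.270)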